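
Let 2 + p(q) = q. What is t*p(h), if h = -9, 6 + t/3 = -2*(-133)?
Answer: -8580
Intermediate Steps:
t = 780 (t = -18 + 3*(-2*(-133)) = -18 + 3*266 = -18 + 798 = 780)
p(q) = -2 + q
t*p(h) = 780*(-2 - 9) = 780*(-11) = -8580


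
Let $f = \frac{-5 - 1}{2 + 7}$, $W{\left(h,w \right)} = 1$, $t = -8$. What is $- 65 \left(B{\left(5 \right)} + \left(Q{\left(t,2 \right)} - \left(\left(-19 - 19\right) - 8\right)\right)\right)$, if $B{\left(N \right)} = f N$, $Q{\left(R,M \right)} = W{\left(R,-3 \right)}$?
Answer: $- \frac{8515}{3} \approx -2838.3$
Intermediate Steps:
$Q{\left(R,M \right)} = 1$
$f = - \frac{2}{3}$ ($f = - \frac{6}{9} = \left(-6\right) \frac{1}{9} = - \frac{2}{3} \approx -0.66667$)
$B{\left(N \right)} = - \frac{2 N}{3}$
$- 65 \left(B{\left(5 \right)} + \left(Q{\left(t,2 \right)} - \left(\left(-19 - 19\right) - 8\right)\right)\right) = - 65 \left(\left(- \frac{2}{3}\right) 5 + \left(1 - \left(\left(-19 - 19\right) - 8\right)\right)\right) = - 65 \left(- \frac{10}{3} + \left(1 - \left(-38 - 8\right)\right)\right) = - 65 \left(- \frac{10}{3} + \left(1 - -46\right)\right) = - 65 \left(- \frac{10}{3} + \left(1 + 46\right)\right) = - 65 \left(- \frac{10}{3} + 47\right) = \left(-65\right) \frac{131}{3} = - \frac{8515}{3}$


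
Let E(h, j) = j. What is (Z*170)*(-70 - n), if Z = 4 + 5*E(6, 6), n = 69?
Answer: -803420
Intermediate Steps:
Z = 34 (Z = 4 + 5*6 = 4 + 30 = 34)
(Z*170)*(-70 - n) = (34*170)*(-70 - 1*69) = 5780*(-70 - 69) = 5780*(-139) = -803420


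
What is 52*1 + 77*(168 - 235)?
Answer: -5107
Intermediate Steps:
52*1 + 77*(168 - 235) = 52 + 77*(-67) = 52 - 5159 = -5107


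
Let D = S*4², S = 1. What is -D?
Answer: -16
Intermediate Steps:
D = 16 (D = 1*4² = 1*16 = 16)
-D = -1*16 = -16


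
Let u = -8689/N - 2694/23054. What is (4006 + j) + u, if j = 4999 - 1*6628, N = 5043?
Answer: 138069630173/58130661 ≈ 2375.2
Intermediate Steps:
j = -1629 (j = 4999 - 6628 = -1629)
u = -106951024/58130661 (u = -8689/5043 - 2694/23054 = -8689*1/5043 - 2694*1/23054 = -8689/5043 - 1347/11527 = -106951024/58130661 ≈ -1.8398)
(4006 + j) + u = (4006 - 1629) - 106951024/58130661 = 2377 - 106951024/58130661 = 138069630173/58130661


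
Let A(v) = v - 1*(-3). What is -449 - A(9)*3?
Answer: -485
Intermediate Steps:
A(v) = 3 + v (A(v) = v + 3 = 3 + v)
-449 - A(9)*3 = -449 - (3 + 9)*3 = -449 - 12*3 = -449 - 1*36 = -449 - 36 = -485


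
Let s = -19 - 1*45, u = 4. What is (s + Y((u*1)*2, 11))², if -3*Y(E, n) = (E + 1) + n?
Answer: 44944/9 ≈ 4993.8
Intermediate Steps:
Y(E, n) = -⅓ - E/3 - n/3 (Y(E, n) = -((E + 1) + n)/3 = -((1 + E) + n)/3 = -(1 + E + n)/3 = -⅓ - E/3 - n/3)
s = -64 (s = -19 - 45 = -64)
(s + Y((u*1)*2, 11))² = (-64 + (-⅓ - 4*1*2/3 - ⅓*11))² = (-64 + (-⅓ - 4*2/3 - 11/3))² = (-64 + (-⅓ - ⅓*8 - 11/3))² = (-64 + (-⅓ - 8/3 - 11/3))² = (-64 - 20/3)² = (-212/3)² = 44944/9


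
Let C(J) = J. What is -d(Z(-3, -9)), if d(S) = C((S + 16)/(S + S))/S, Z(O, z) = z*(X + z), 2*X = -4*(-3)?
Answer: -43/1458 ≈ -0.029492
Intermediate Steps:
X = 6 (X = (-4*(-3))/2 = (½)*12 = 6)
Z(O, z) = z*(6 + z)
d(S) = (16 + S)/(2*S²) (d(S) = ((S + 16)/(S + S))/S = ((16 + S)/((2*S)))/S = ((16 + S)*(1/(2*S)))/S = ((16 + S)/(2*S))/S = (16 + S)/(2*S²))
-d(Z(-3, -9)) = -(16 - 9*(6 - 9))/(2*(-9*(6 - 9))²) = -(16 - 9*(-3))/(2*(-9*(-3))²) = -(16 + 27)/(2*27²) = -43/(2*729) = -1*43/1458 = -43/1458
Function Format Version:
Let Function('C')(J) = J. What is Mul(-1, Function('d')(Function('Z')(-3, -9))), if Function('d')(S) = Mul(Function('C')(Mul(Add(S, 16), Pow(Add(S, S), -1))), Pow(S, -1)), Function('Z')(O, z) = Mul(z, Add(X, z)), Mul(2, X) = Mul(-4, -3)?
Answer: Rational(-43, 1458) ≈ -0.029492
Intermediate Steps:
X = 6 (X = Mul(Rational(1, 2), Mul(-4, -3)) = Mul(Rational(1, 2), 12) = 6)
Function('Z')(O, z) = Mul(z, Add(6, z))
Function('d')(S) = Mul(Rational(1, 2), Pow(S, -2), Add(16, S)) (Function('d')(S) = Mul(Mul(Add(S, 16), Pow(Add(S, S), -1)), Pow(S, -1)) = Mul(Mul(Add(16, S), Pow(Mul(2, S), -1)), Pow(S, -1)) = Mul(Mul(Add(16, S), Mul(Rational(1, 2), Pow(S, -1))), Pow(S, -1)) = Mul(Mul(Rational(1, 2), Pow(S, -1), Add(16, S)), Pow(S, -1)) = Mul(Rational(1, 2), Pow(S, -2), Add(16, S)))
Mul(-1, Function('d')(Function('Z')(-3, -9))) = Mul(-1, Mul(Rational(1, 2), Pow(Mul(-9, Add(6, -9)), -2), Add(16, Mul(-9, Add(6, -9))))) = Mul(-1, Mul(Rational(1, 2), Pow(Mul(-9, -3), -2), Add(16, Mul(-9, -3)))) = Mul(-1, Mul(Rational(1, 2), Pow(27, -2), Add(16, 27))) = Mul(-1, Mul(Rational(1, 2), Rational(1, 729), 43)) = Mul(-1, Rational(43, 1458)) = Rational(-43, 1458)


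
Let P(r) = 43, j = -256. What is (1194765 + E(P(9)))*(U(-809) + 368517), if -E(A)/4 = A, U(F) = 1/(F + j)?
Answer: 468842636244172/1065 ≈ 4.4023e+11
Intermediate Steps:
U(F) = 1/(-256 + F) (U(F) = 1/(F - 256) = 1/(-256 + F))
E(A) = -4*A
(1194765 + E(P(9)))*(U(-809) + 368517) = (1194765 - 4*43)*(1/(-256 - 809) + 368517) = (1194765 - 172)*(1/(-1065) + 368517) = 1194593*(-1/1065 + 368517) = 1194593*(392470604/1065) = 468842636244172/1065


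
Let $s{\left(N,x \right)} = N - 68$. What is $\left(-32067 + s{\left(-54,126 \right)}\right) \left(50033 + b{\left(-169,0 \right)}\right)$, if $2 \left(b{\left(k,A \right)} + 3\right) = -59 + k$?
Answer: $-1606746124$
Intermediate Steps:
$b{\left(k,A \right)} = - \frac{65}{2} + \frac{k}{2}$ ($b{\left(k,A \right)} = -3 + \frac{-59 + k}{2} = -3 + \left(- \frac{59}{2} + \frac{k}{2}\right) = - \frac{65}{2} + \frac{k}{2}$)
$s{\left(N,x \right)} = -68 + N$ ($s{\left(N,x \right)} = N - 68 = -68 + N$)
$\left(-32067 + s{\left(-54,126 \right)}\right) \left(50033 + b{\left(-169,0 \right)}\right) = \left(-32067 - 122\right) \left(50033 + \left(- \frac{65}{2} + \frac{1}{2} \left(-169\right)\right)\right) = \left(-32067 - 122\right) \left(50033 - 117\right) = - 32189 \left(50033 - 117\right) = \left(-32189\right) 49916 = -1606746124$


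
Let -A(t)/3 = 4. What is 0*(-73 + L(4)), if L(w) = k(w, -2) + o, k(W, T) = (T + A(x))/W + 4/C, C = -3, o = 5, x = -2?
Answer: 0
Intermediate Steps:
A(t) = -12 (A(t) = -3*4 = -12)
k(W, T) = -4/3 + (-12 + T)/W (k(W, T) = (T - 12)/W + 4/(-3) = (-12 + T)/W + 4*(-⅓) = (-12 + T)/W - 4/3 = -4/3 + (-12 + T)/W)
L(w) = 5 + (-14 - 4*w/3)/w (L(w) = (-12 - 2 - 4*w/3)/w + 5 = (-14 - 4*w/3)/w + 5 = 5 + (-14 - 4*w/3)/w)
0*(-73 + L(4)) = 0*(-73 + (11/3 - 14/4)) = 0*(-73 + (11/3 - 14*¼)) = 0*(-73 + (11/3 - 7/2)) = 0*(-73 + ⅙) = 0*(-437/6) = 0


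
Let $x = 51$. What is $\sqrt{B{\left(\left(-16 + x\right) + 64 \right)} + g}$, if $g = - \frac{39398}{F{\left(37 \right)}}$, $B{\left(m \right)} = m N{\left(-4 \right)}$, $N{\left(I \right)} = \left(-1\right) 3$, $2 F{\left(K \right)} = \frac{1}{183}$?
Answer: $7 i \sqrt{294285} \approx 3797.4 i$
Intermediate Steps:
$F{\left(K \right)} = \frac{1}{366}$ ($F{\left(K \right)} = \frac{1}{2 \cdot 183} = \frac{1}{2} \cdot \frac{1}{183} = \frac{1}{366}$)
$N{\left(I \right)} = -3$
$B{\left(m \right)} = - 3 m$ ($B{\left(m \right)} = m \left(-3\right) = - 3 m$)
$g = -14419668$ ($g = - 39398 \frac{1}{\frac{1}{366}} = \left(-39398\right) 366 = -14419668$)
$\sqrt{B{\left(\left(-16 + x\right) + 64 \right)} + g} = \sqrt{- 3 \left(\left(-16 + 51\right) + 64\right) - 14419668} = \sqrt{- 3 \left(35 + 64\right) - 14419668} = \sqrt{\left(-3\right) 99 - 14419668} = \sqrt{-297 - 14419668} = \sqrt{-14419965} = 7 i \sqrt{294285}$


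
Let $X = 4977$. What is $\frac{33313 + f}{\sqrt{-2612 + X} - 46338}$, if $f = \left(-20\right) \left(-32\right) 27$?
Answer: $- \frac{2344378434}{2147207879} - \frac{50593 \sqrt{2365}}{2147207879} \approx -1.093$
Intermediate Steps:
$f = 17280$ ($f = 640 \cdot 27 = 17280$)
$\frac{33313 + f}{\sqrt{-2612 + X} - 46338} = \frac{33313 + 17280}{\sqrt{-2612 + 4977} - 46338} = \frac{50593}{\sqrt{2365} - 46338} = \frac{50593}{-46338 + \sqrt{2365}}$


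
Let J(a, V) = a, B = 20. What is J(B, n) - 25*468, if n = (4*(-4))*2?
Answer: -11680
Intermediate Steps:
n = -32 (n = -16*2 = -32)
J(B, n) - 25*468 = 20 - 25*468 = 20 - 11700 = -11680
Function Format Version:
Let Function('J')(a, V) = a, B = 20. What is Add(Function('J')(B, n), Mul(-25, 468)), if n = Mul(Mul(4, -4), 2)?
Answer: -11680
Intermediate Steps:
n = -32 (n = Mul(-16, 2) = -32)
Add(Function('J')(B, n), Mul(-25, 468)) = Add(20, Mul(-25, 468)) = Add(20, -11700) = -11680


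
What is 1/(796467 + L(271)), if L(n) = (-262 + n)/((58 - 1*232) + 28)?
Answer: 146/116284173 ≈ 1.2555e-6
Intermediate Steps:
L(n) = 131/73 - n/146 (L(n) = (-262 + n)/((58 - 232) + 28) = (-262 + n)/(-174 + 28) = (-262 + n)/(-146) = (-262 + n)*(-1/146) = 131/73 - n/146)
1/(796467 + L(271)) = 1/(796467 + (131/73 - 1/146*271)) = 1/(796467 + (131/73 - 271/146)) = 1/(796467 - 9/146) = 1/(116284173/146) = 146/116284173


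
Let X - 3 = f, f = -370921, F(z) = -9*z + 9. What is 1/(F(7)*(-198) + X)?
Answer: -1/360226 ≈ -2.7760e-6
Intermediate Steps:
F(z) = 9 - 9*z
X = -370918 (X = 3 - 370921 = -370918)
1/(F(7)*(-198) + X) = 1/((9 - 9*7)*(-198) - 370918) = 1/((9 - 63)*(-198) - 370918) = 1/(-54*(-198) - 370918) = 1/(10692 - 370918) = 1/(-360226) = -1/360226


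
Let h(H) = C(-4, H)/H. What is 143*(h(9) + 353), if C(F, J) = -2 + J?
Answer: 455312/9 ≈ 50590.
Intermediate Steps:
h(H) = (-2 + H)/H
143*(h(9) + 353) = 143*((-2 + 9)/9 + 353) = 143*((1/9)*7 + 353) = 143*(7/9 + 353) = 143*(3184/9) = 455312/9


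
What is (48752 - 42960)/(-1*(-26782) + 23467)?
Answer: 5792/50249 ≈ 0.11527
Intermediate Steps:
(48752 - 42960)/(-1*(-26782) + 23467) = 5792/(26782 + 23467) = 5792/50249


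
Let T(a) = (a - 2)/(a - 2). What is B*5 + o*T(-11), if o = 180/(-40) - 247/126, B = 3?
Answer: 538/63 ≈ 8.5397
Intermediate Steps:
T(a) = 1 (T(a) = (-2 + a)/(-2 + a) = 1)
o = -407/63 (o = 180*(-1/40) - 247*1/126 = -9/2 - 247/126 = -407/63 ≈ -6.4603)
B*5 + o*T(-11) = 3*5 - 407/63*1 = 15 - 407/63 = 538/63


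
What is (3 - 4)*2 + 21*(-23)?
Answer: -485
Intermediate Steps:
(3 - 4)*2 + 21*(-23) = -1*2 - 483 = -2 - 483 = -485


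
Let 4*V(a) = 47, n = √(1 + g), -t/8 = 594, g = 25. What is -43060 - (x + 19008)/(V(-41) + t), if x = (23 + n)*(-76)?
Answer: -816391620/18961 - 304*√26/18961 ≈ -43056.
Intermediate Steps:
t = -4752 (t = -8*594 = -4752)
n = √26 (n = √(1 + 25) = √26 ≈ 5.0990)
V(a) = 47/4 (V(a) = (¼)*47 = 47/4)
x = -1748 - 76*√26 (x = (23 + √26)*(-76) = -1748 - 76*√26 ≈ -2135.5)
-43060 - (x + 19008)/(V(-41) + t) = -43060 - ((-1748 - 76*√26) + 19008)/(47/4 - 4752) = -43060 - (17260 - 76*√26)/(-18961/4) = -43060 - (17260 - 76*√26)*(-4)/18961 = -43060 - (-69040/18961 + 304*√26/18961) = -43060 + (69040/18961 - 304*√26/18961) = -816391620/18961 - 304*√26/18961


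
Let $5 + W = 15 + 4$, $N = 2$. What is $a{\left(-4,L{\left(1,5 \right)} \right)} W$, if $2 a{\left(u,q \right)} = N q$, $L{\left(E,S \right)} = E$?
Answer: $14$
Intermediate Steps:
$W = 14$ ($W = -5 + \left(15 + 4\right) = -5 + 19 = 14$)
$a{\left(u,q \right)} = q$ ($a{\left(u,q \right)} = \frac{2 q}{2} = q$)
$a{\left(-4,L{\left(1,5 \right)} \right)} W = 1 \cdot 14 = 14$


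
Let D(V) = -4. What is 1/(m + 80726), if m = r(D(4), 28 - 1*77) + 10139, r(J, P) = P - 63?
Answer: 1/90753 ≈ 1.1019e-5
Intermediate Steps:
r(J, P) = -63 + P
m = 10027 (m = (-63 + (28 - 1*77)) + 10139 = (-63 + (28 - 77)) + 10139 = (-63 - 49) + 10139 = -112 + 10139 = 10027)
1/(m + 80726) = 1/(10027 + 80726) = 1/90753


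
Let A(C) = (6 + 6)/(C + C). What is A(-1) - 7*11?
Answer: -83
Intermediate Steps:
A(C) = 6/C (A(C) = 12/((2*C)) = 12*(1/(2*C)) = 6/C)
A(-1) - 7*11 = 6/(-1) - 7*11 = 6*(-1) - 77 = -6 - 77 = -83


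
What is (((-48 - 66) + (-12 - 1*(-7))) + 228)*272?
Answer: 29648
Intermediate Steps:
(((-48 - 66) + (-12 - 1*(-7))) + 228)*272 = ((-114 + (-12 + 7)) + 228)*272 = ((-114 - 5) + 228)*272 = (-119 + 228)*272 = 109*272 = 29648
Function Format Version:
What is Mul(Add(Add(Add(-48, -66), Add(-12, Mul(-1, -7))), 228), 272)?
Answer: 29648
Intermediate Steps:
Mul(Add(Add(Add(-48, -66), Add(-12, Mul(-1, -7))), 228), 272) = Mul(Add(Add(-114, Add(-12, 7)), 228), 272) = Mul(Add(Add(-114, -5), 228), 272) = Mul(Add(-119, 228), 272) = Mul(109, 272) = 29648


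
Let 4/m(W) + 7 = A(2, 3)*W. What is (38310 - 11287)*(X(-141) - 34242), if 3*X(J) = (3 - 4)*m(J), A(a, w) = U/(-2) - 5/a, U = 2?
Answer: -2701013867338/2919 ≈ -9.2532e+8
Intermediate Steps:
A(a, w) = -1 - 5/a (A(a, w) = 2/(-2) - 5/a = 2*(-1/2) - 5/a = -1 - 5/a)
m(W) = 4/(-7 - 7*W/2) (m(W) = 4/(-7 + ((-5 - 1*2)/2)*W) = 4/(-7 + ((-5 - 2)/2)*W) = 4/(-7 + ((1/2)*(-7))*W) = 4/(-7 - 7*W/2))
X(J) = 8/(3*(14 + 7*J)) (X(J) = ((3 - 4)*(-8/(14 + 7*J)))/3 = (-(-8)/(14 + 7*J))/3 = (8/(14 + 7*J))/3 = 8/(3*(14 + 7*J)))
(38310 - 11287)*(X(-141) - 34242) = (38310 - 11287)*(8/(21*(2 - 141)) - 34242) = 27023*((8/21)/(-139) - 34242) = 27023*((8/21)*(-1/139) - 34242) = 27023*(-8/2919 - 34242) = 27023*(-99952406/2919) = -2701013867338/2919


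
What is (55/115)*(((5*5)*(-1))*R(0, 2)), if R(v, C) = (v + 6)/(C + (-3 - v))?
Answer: 1650/23 ≈ 71.739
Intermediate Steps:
R(v, C) = (6 + v)/(-3 + C - v)
(55/115)*(((5*5)*(-1))*R(0, 2)) = (55/115)*(((5*5)*(-1))*((-6 - 1*0)/(3 + 0 - 1*2))) = (55*(1/115))*((25*(-1))*((-6 + 0)/(3 + 0 - 2))) = 11*(-25*(-6)/1)/23 = 11*(-25*(-6))/23 = (11/23)*150 = 1650/23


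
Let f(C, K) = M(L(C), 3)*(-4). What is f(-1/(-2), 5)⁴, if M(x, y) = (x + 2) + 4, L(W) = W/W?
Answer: 614656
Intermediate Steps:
L(W) = 1
M(x, y) = 6 + x (M(x, y) = (2 + x) + 4 = 6 + x)
f(C, K) = -28 (f(C, K) = (6 + 1)*(-4) = 7*(-4) = -28)
f(-1/(-2), 5)⁴ = (-28)⁴ = 614656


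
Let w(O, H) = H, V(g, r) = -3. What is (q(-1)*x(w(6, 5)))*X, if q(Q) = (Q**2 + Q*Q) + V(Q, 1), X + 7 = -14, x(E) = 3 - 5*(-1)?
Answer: 168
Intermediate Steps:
x(E) = 8 (x(E) = 3 + 5 = 8)
X = -21 (X = -7 - 14 = -21)
q(Q) = -3 + 2*Q**2 (q(Q) = (Q**2 + Q*Q) - 3 = (Q**2 + Q**2) - 3 = 2*Q**2 - 3 = -3 + 2*Q**2)
(q(-1)*x(w(6, 5)))*X = ((-3 + 2*(-1)**2)*8)*(-21) = ((-3 + 2*1)*8)*(-21) = ((-3 + 2)*8)*(-21) = -1*8*(-21) = -8*(-21) = 168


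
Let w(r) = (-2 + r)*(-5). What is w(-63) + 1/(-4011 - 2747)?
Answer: 2196349/6758 ≈ 325.00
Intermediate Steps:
w(r) = 10 - 5*r
w(-63) + 1/(-4011 - 2747) = (10 - 5*(-63)) + 1/(-4011 - 2747) = (10 + 315) + 1/(-6758) = 325 - 1/6758 = 2196349/6758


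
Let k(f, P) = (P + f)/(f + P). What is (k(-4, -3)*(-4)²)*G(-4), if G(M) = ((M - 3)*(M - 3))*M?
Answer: -3136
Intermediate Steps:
G(M) = M*(-3 + M)² (G(M) = ((-3 + M)*(-3 + M))*M = (-3 + M)²*M = M*(-3 + M)²)
k(f, P) = 1 (k(f, P) = (P + f)/(P + f) = 1)
(k(-4, -3)*(-4)²)*G(-4) = (1*(-4)²)*(-4*(-3 - 4)²) = (1*16)*(-4*(-7)²) = 16*(-4*49) = 16*(-196) = -3136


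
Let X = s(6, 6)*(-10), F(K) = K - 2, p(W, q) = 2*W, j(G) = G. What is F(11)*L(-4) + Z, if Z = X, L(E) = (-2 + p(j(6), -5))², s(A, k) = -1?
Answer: 910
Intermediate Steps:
F(K) = -2 + K
L(E) = 100 (L(E) = (-2 + 2*6)² = (-2 + 12)² = 10² = 100)
X = 10 (X = -1*(-10) = 10)
Z = 10
F(11)*L(-4) + Z = (-2 + 11)*100 + 10 = 9*100 + 10 = 900 + 10 = 910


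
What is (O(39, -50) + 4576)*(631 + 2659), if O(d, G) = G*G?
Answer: 23280040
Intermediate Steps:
O(d, G) = G²
(O(39, -50) + 4576)*(631 + 2659) = ((-50)² + 4576)*(631 + 2659) = (2500 + 4576)*3290 = 7076*3290 = 23280040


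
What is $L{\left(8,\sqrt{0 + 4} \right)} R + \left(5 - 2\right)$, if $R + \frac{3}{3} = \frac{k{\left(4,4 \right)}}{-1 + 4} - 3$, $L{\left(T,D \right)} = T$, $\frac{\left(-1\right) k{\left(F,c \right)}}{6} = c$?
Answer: $-93$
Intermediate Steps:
$k{\left(F,c \right)} = - 6 c$
$R = -12$ ($R = -1 + \left(\frac{\left(-6\right) 4}{-1 + 4} - 3\right) = -1 + \left(\frac{1}{3} \left(-24\right) - 3\right) = -1 - 11 = -12$)
$L{\left(8,\sqrt{0 + 4} \right)} R + \left(5 - 2\right) = 8 \left(-12\right) + \left(5 - 2\right) = -96 + 3 = -93$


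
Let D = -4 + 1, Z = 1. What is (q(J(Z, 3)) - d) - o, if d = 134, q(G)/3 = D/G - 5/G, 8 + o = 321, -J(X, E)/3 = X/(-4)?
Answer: -479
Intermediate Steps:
J(X, E) = 3*X/4 (J(X, E) = -3*X/(-4) = -3*X*(-1)/4 = -(-3)*X/4 = 3*X/4)
o = 313 (o = -8 + 321 = 313)
D = -3
q(G) = -24/G (q(G) = 3*(-3/G - 5/G) = 3*(-8/G) = -24/G)
(q(J(Z, 3)) - d) - o = (-24/((¾)*1) - 1*134) - 1*313 = (-24/¾ - 134) - 313 = (-24*4/3 - 134) - 313 = (-32 - 134) - 313 = -166 - 313 = -479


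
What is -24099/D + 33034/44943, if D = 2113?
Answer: -1013280515/94964559 ≈ -10.670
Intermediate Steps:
-24099/D + 33034/44943 = -24099/2113 + 33034/44943 = -1013280515/94964559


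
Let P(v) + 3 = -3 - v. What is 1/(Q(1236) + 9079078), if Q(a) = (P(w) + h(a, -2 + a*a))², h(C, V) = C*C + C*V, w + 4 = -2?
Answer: 1/3571183333225029478 ≈ 2.8002e-19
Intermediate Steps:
w = -6 (w = -4 - 2 = -6)
h(C, V) = C² + C*V
P(v) = -6 - v (P(v) = -3 + (-3 - v) = -6 - v)
Q(a) = a²*(-2 + a + a²)² (Q(a) = ((-6 - 1*(-6)) + a*(a + (-2 + a*a)))² = ((-6 + 6) + a*(a + (-2 + a²)))² = (0 + a*(-2 + a + a²))² = (a*(-2 + a + a²))² = a²*(-2 + a + a²)²)
1/(Q(1236) + 9079078) = 1/(1236²*(-2 + 1236 + 1236²)² + 9079078) = 1/(1527696*(-2 + 1236 + 1527696)² + 9079078) = 1/(1527696*1528930² + 9079078) = 1/(1527696*2337626944900 + 9079078) = 1/(3571183333215950400 + 9079078) = 1/3571183333225029478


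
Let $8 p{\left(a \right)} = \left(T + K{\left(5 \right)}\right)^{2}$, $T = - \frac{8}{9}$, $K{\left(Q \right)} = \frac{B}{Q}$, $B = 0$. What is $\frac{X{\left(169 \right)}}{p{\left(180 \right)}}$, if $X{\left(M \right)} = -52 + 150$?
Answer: $\frac{3969}{4} \approx 992.25$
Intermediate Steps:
$K{\left(Q \right)} = 0$ ($K{\left(Q \right)} = \frac{0}{Q} = 0$)
$T = - \frac{8}{9}$ ($T = \left(-8\right) \frac{1}{9} = - \frac{8}{9} \approx -0.88889$)
$X{\left(M \right)} = 98$
$p{\left(a \right)} = \frac{8}{81}$ ($p{\left(a \right)} = \frac{\left(- \frac{8}{9} + 0\right)^{2}}{8} = \frac{\left(- \frac{8}{9}\right)^{2}}{8} = \frac{1}{8} \cdot \frac{64}{81} = \frac{8}{81}$)
$\frac{X{\left(169 \right)}}{p{\left(180 \right)}} = \frac{98}{\frac{8}{81}} = 98 \cdot \frac{81}{8} = \frac{3969}{4}$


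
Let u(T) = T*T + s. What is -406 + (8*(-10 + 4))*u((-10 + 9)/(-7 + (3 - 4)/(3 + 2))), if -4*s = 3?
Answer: -10015/27 ≈ -370.93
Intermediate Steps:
s = -¾ (s = -¼*3 = -¾ ≈ -0.75000)
u(T) = -¾ + T² (u(T) = T*T - ¾ = T² - ¾ = -¾ + T²)
-406 + (8*(-10 + 4))*u((-10 + 9)/(-7 + (3 - 4)/(3 + 2))) = -406 + (8*(-10 + 4))*(-¾ + ((-10 + 9)/(-7 + (3 - 4)/(3 + 2)))²) = -406 + (8*(-6))*(-¾ + (-1/(-7 - 1/5))²) = -406 - 48*(-¾ + (-1/(-7 - 1*⅕))²) = -406 - 48*(-¾ + (-1/(-7 - ⅕))²) = -406 - 48*(-¾ + (-1/(-36/5))²) = -406 - 48*(-¾ + (-1*(-5/36))²) = -406 - 48*(-¾ + (5/36)²) = -406 - 48*(-¾ + 25/1296) = -406 - 48*(-947/1296) = -406 + 947/27 = -10015/27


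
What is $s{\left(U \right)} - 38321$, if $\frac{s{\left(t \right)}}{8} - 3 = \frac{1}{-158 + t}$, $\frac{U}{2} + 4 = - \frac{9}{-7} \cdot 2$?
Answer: $- \frac{21561239}{563} \approx -38297.0$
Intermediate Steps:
$U = - \frac{20}{7}$ ($U = -8 + 2 - \frac{9}{-7} \cdot 2 = -8 + 2 \left(-9\right) \left(- \frac{1}{7}\right) 2 = -8 + 2 \cdot \frac{9}{7} \cdot 2 = -8 + 2 \cdot \frac{18}{7} = -8 + \frac{36}{7} = - \frac{20}{7} \approx -2.8571$)
$s{\left(t \right)} = 24 + \frac{8}{-158 + t}$
$s{\left(U \right)} - 38321 = \frac{8 \left(-473 + 3 \left(- \frac{20}{7}\right)\right)}{-158 - \frac{20}{7}} - 38321 = \frac{8 \left(-473 - \frac{60}{7}\right)}{- \frac{1126}{7}} - 38321 = 8 \left(- \frac{7}{1126}\right) \left(- \frac{3371}{7}\right) - 38321 = \frac{13484}{563} - 38321 = - \frac{21561239}{563}$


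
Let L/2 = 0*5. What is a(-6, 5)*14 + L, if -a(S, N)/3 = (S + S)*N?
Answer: 2520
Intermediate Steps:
a(S, N) = -6*N*S (a(S, N) = -3*(S + S)*N = -3*2*S*N = -6*N*S)
L = 0 (L = 2*(0*5) = 2*0 = 0)
a(-6, 5)*14 + L = -6*5*(-6)*14 + 0 = 180*14 + 0 = 2520 + 0 = 2520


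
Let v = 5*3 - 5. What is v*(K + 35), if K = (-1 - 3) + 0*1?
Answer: 310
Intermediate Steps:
v = 10 (v = 15 - 5 = 10)
K = -4 (K = -4 + 0 = -4)
v*(K + 35) = 10*(-4 + 35) = 10*31 = 310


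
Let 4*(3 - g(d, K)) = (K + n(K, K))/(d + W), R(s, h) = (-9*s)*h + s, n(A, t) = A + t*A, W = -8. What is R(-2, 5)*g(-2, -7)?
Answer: 341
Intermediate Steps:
n(A, t) = A + A*t
R(s, h) = s - 9*h*s (R(s, h) = -9*h*s + s = s - 9*h*s)
g(d, K) = 3 - (K + K*(1 + K))/(4*(-8 + d)) (g(d, K) = 3 - (K + K*(1 + K))/(4*(d - 8)) = 3 - (K + K*(1 + K))/(4*(-8 + d)))
R(-2, 5)*g(-2, -7) = (-2*(1 - 9*5))*((-96 - 1*(-7) + 12*(-2) - 1*(-7)*(1 - 7))/(4*(-8 - 2))) = (-2*(1 - 45))*((¼)*(-96 + 7 - 24 - 1*(-7)*(-6))/(-10)) = (-2*(-44))*((¼)*(-⅒)*(-96 + 7 - 24 - 42)) = 88*((¼)*(-⅒)*(-155)) = 88*(31/8) = 341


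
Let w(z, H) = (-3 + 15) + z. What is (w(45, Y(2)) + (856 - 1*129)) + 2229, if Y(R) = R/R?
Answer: 3013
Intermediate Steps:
Y(R) = 1
w(z, H) = 12 + z
(w(45, Y(2)) + (856 - 1*129)) + 2229 = ((12 + 45) + (856 - 1*129)) + 2229 = (57 + (856 - 129)) + 2229 = (57 + 727) + 2229 = 784 + 2229 = 3013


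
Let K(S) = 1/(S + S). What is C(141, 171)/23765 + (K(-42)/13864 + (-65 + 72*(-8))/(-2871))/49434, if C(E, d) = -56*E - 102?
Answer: -8992594663668401/26720665191823680 ≈ -0.33654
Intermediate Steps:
K(S) = 1/(2*S)
C(E, d) = -102 - 56*E
C(141, 171)/23765 + (K(-42)/13864 + (-65 + 72*(-8))/(-2871))/49434 = (-102 - 56*141)/23765 + (((1/2)/(-42))/13864 + (-65 + 72*(-8))/(-2871))/49434 = (-102 - 7896)*(1/23765) + (((1/2)*(-1/42))*(1/13864) + (-65 - 576)*(-1/2871))*(1/49434) = -7998*1/23765 + (-1/84*1/13864 - 641*(-1/2871))*(1/49434) = -7998/23765 + (-1/1164576 + 641/2871)*(1/49434) = -7998/23765 + (248830115/1114499232)*(1/49434) = -7998/23765 + 248830115/55094155034688 = -8992594663668401/26720665191823680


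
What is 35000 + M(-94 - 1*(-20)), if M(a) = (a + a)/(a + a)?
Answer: 35001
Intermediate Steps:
M(a) = 1 (M(a) = (2*a)/((2*a)) = (2*a)*(1/(2*a)) = 1)
35000 + M(-94 - 1*(-20)) = 35000 + 1 = 35001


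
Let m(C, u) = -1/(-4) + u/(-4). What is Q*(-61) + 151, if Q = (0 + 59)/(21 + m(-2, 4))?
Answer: -2165/81 ≈ -26.728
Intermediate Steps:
m(C, u) = 1/4 - u/4 (m(C, u) = -1*(-1/4) + u*(-1/4) = 1/4 - u/4)
Q = 236/81 (Q = (0 + 59)/(21 + (1/4 - 1/4*4)) = 59/(21 + (1/4 - 1)) = 59/(21 - 3/4) = 59/(81/4) = 59*(4/81) = 236/81 ≈ 2.9136)
Q*(-61) + 151 = (236/81)*(-61) + 151 = -14396/81 + 151 = -2165/81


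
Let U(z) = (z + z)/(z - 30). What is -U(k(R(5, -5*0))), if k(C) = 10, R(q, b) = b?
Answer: 1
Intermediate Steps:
U(z) = 2*z/(-30 + z) (U(z) = (2*z)/(-30 + z) = 2*z/(-30 + z))
-U(k(R(5, -5*0))) = -2*10/(-30 + 10) = -2*10/(-20) = -2*10*(-1)/20 = -1*(-1) = 1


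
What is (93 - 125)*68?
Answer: -2176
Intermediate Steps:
(93 - 125)*68 = -32*68 = -2176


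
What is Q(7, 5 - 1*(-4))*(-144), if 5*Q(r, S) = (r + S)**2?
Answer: -36864/5 ≈ -7372.8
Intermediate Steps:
Q(r, S) = (S + r)**2/5 (Q(r, S) = (r + S)**2/5 = (S + r)**2/5)
Q(7, 5 - 1*(-4))*(-144) = (((5 - 1*(-4)) + 7)**2/5)*(-144) = (((5 + 4) + 7)**2/5)*(-144) = ((9 + 7)**2/5)*(-144) = ((1/5)*16**2)*(-144) = ((1/5)*256)*(-144) = (256/5)*(-144) = -36864/5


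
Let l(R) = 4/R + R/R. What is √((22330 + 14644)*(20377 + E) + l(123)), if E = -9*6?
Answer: √11368272561279/123 ≈ 27412.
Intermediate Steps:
E = -54
l(R) = 1 + 4/R (l(R) = 4/R + 1 = 1 + 4/R)
√((22330 + 14644)*(20377 + E) + l(123)) = √((22330 + 14644)*(20377 - 54) + (4 + 123)/123) = √(36974*20323 + (1/123)*127) = √(751422602 + 127/123) = √(92424980173/123) = √11368272561279/123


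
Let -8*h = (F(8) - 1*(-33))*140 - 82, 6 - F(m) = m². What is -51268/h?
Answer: -205072/1791 ≈ -114.50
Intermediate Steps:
F(m) = 6 - m²
h = 1791/4 (h = -(((6 - 1*8²) - 1*(-33))*140 - 82)/8 = -(((6 - 1*64) + 33)*140 - 82)/8 = -(((6 - 64) + 33)*140 - 82)/8 = -((-58 + 33)*140 - 82)/8 = -(-25*140 - 82)/8 = -(-3500 - 82)/8 = -⅛*(-3582) = 1791/4 ≈ 447.75)
-51268/h = -51268/1791/4 = -51268*4/1791 = -205072/1791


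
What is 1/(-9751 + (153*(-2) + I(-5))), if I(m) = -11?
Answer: -1/10068 ≈ -9.9325e-5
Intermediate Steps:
1/(-9751 + (153*(-2) + I(-5))) = 1/(-9751 + (153*(-2) - 11)) = 1/(-9751 + (-306 - 11)) = 1/(-9751 - 317) = 1/(-10068) = -1/10068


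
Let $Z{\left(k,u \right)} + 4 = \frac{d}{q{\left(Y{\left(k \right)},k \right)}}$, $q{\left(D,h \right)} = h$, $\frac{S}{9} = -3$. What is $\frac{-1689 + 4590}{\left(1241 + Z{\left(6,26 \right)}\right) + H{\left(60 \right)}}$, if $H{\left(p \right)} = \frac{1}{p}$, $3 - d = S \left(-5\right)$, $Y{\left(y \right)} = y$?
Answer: $\frac{174060}{72901} \approx 2.3876$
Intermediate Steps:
$S = -27$ ($S = 9 \left(-3\right) = -27$)
$d = -132$ ($d = 3 - \left(-27\right) \left(-5\right) = 3 - 135 = -132$)
$Z{\left(k,u \right)} = -4 - \frac{132}{k}$
$\frac{-1689 + 4590}{\left(1241 + Z{\left(6,26 \right)}\right) + H{\left(60 \right)}} = \frac{-1689 + 4590}{\left(1241 - \left(4 + \frac{132}{6}\right)\right) + \frac{1}{60}} = \frac{2901}{\left(1241 - 26\right) + \frac{1}{60}} = \frac{2901}{1215 + \frac{1}{60}} = \frac{2901}{\frac{72901}{60}} = 2901 \cdot \frac{60}{72901} = \frac{174060}{72901}$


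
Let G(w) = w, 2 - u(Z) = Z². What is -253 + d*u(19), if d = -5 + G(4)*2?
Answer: -1330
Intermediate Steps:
u(Z) = 2 - Z²
d = 3 (d = -5 + 4*2 = -5 + 8 = 3)
-253 + d*u(19) = -253 + 3*(2 - 1*19²) = -253 + 3*(2 - 1*361) = -253 + 3*(2 - 361) = -253 + 3*(-359) = -253 - 1077 = -1330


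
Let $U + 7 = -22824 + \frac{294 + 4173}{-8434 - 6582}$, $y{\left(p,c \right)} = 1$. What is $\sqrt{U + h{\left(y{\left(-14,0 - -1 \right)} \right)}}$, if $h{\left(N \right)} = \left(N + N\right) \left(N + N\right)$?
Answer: $\frac{i \sqrt{1286776220046}}{7508} \approx 151.09 i$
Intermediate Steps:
$h{\left(N \right)} = 4 N^{2}$ ($h{\left(N \right)} = 2 N 2 N = 4 N^{2}$)
$U = - \frac{342834763}{15016}$ ($U = -7 - \left(22824 - \frac{294 + 4173}{-8434 - 6582}\right) = -7 - \left(22824 - \frac{4467}{-15016}\right) = -7 + \left(-22824 + 4467 \left(- \frac{1}{15016}\right)\right) = -7 - \frac{342729651}{15016} = - \frac{342834763}{15016} \approx -22831.0$)
$\sqrt{U + h{\left(y{\left(-14,0 - -1 \right)} \right)}} = \sqrt{- \frac{342834763}{15016} + 4 \cdot 1^{2}} = \sqrt{- \frac{342834763}{15016} + 4 \cdot 1} = \sqrt{- \frac{342834763}{15016} + 4} = \sqrt{- \frac{342774699}{15016}} = \frac{i \sqrt{1286776220046}}{7508}$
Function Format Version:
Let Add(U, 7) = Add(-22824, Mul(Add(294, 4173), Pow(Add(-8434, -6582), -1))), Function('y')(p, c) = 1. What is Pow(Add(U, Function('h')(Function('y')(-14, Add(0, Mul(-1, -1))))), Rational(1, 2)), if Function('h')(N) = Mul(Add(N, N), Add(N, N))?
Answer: Mul(Rational(1, 7508), I, Pow(1286776220046, Rational(1, 2))) ≈ Mul(151.09, I)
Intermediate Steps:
Function('h')(N) = Mul(4, Pow(N, 2)) (Function('h')(N) = Mul(Mul(2, N), Mul(2, N)) = Mul(4, Pow(N, 2)))
U = Rational(-342834763, 15016) (U = Add(-7, Add(-22824, Mul(Add(294, 4173), Pow(Add(-8434, -6582), -1)))) = Add(-7, Add(-22824, Mul(4467, Pow(-15016, -1)))) = Add(-7, Add(-22824, Mul(4467, Rational(-1, 15016)))) = Add(-7, Add(-22824, Rational(-4467, 15016))) = Add(-7, Rational(-342729651, 15016)) = Rational(-342834763, 15016) ≈ -22831.)
Pow(Add(U, Function('h')(Function('y')(-14, Add(0, Mul(-1, -1))))), Rational(1, 2)) = Pow(Add(Rational(-342834763, 15016), Mul(4, Pow(1, 2))), Rational(1, 2)) = Pow(Add(Rational(-342834763, 15016), Mul(4, 1)), Rational(1, 2)) = Pow(Add(Rational(-342834763, 15016), 4), Rational(1, 2)) = Pow(Rational(-342774699, 15016), Rational(1, 2)) = Mul(Rational(1, 7508), I, Pow(1286776220046, Rational(1, 2)))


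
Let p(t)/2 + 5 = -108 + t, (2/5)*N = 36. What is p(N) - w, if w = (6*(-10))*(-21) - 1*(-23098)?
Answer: -24404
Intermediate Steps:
N = 90 (N = (5/2)*36 = 90)
p(t) = -226 + 2*t (p(t) = -10 + 2*(-108 + t) = -10 + (-216 + 2*t) = -226 + 2*t)
w = 24358 (w = -60*(-21) + 23098 = 1260 + 23098 = 24358)
p(N) - w = (-226 + 2*90) - 1*24358 = (-226 + 180) - 24358 = -46 - 24358 = -24404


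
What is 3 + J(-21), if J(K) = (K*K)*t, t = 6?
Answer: 2649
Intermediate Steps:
J(K) = 6*K**2 (J(K) = (K*K)*6 = K**2*6 = 6*K**2)
3 + J(-21) = 3 + 6*(-21)**2 = 3 + 6*441 = 3 + 2646 = 2649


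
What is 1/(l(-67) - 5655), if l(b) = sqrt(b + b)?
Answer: -5655/31979159 - I*sqrt(134)/31979159 ≈ -0.00017683 - 3.6198e-7*I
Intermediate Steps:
l(b) = sqrt(2)*sqrt(b) (l(b) = sqrt(2*b) = sqrt(2)*sqrt(b))
1/(l(-67) - 5655) = 1/(sqrt(2)*sqrt(-67) - 5655) = 1/(sqrt(2)*(I*sqrt(67)) - 5655) = 1/(I*sqrt(134) - 5655) = 1/(-5655 + I*sqrt(134))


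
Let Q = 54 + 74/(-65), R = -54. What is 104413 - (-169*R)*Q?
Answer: -1890007/5 ≈ -3.7800e+5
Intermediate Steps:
Q = 3436/65 (Q = 54 + 74*(-1/65) = 54 - 74/65 = 3436/65 ≈ 52.862)
104413 - (-169*R)*Q = 104413 - (-169*(-54))*3436/65 = 104413 - 9126*3436/65 = 104413 - 1*2412072/5 = 104413 - 2412072/5 = -1890007/5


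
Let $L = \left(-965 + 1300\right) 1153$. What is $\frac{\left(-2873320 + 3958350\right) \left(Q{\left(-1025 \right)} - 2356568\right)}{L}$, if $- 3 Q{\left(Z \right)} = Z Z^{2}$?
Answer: $\frac{232157558782526}{231753} \approx 1.0017 \cdot 10^{9}$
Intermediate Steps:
$L = 386255$ ($L = 335 \cdot 1153 = 386255$)
$Q{\left(Z \right)} = - \frac{Z^{3}}{3}$ ($Q{\left(Z \right)} = - \frac{Z Z^{2}}{3} = - \frac{Z^{3}}{3}$)
$\frac{\left(-2873320 + 3958350\right) \left(Q{\left(-1025 \right)} - 2356568\right)}{L} = \frac{\left(-2873320 + 3958350\right) \left(- \frac{\left(-1025\right)^{3}}{3} - 2356568\right)}{386255} = 1085030 \left(\left(- \frac{1}{3}\right) \left(-1076890625\right) - 2356568\right) \frac{1}{386255} = 1085030 \left(\frac{1076890625}{3} - 2356568\right) \frac{1}{386255} = 1085030 \cdot \frac{1069820921}{3} \cdot \frac{1}{386255} = \frac{1160787793912630}{3} \cdot \frac{1}{386255} = \frac{232157558782526}{231753}$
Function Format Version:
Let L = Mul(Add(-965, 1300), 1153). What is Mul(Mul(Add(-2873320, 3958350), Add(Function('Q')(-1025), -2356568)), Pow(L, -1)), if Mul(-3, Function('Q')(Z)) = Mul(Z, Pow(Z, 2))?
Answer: Rational(232157558782526, 231753) ≈ 1.0017e+9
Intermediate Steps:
L = 386255 (L = Mul(335, 1153) = 386255)
Function('Q')(Z) = Mul(Rational(-1, 3), Pow(Z, 3)) (Function('Q')(Z) = Mul(Rational(-1, 3), Mul(Z, Pow(Z, 2))) = Mul(Rational(-1, 3), Pow(Z, 3)))
Mul(Mul(Add(-2873320, 3958350), Add(Function('Q')(-1025), -2356568)), Pow(L, -1)) = Mul(Mul(Add(-2873320, 3958350), Add(Mul(Rational(-1, 3), Pow(-1025, 3)), -2356568)), Pow(386255, -1)) = Mul(Mul(1085030, Add(Mul(Rational(-1, 3), -1076890625), -2356568)), Rational(1, 386255)) = Mul(Mul(1085030, Add(Rational(1076890625, 3), -2356568)), Rational(1, 386255)) = Mul(Mul(1085030, Rational(1069820921, 3)), Rational(1, 386255)) = Mul(Rational(1160787793912630, 3), Rational(1, 386255)) = Rational(232157558782526, 231753)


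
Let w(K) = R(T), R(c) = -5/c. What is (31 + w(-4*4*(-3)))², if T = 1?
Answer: 676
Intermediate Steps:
w(K) = -5 (w(K) = -5/1 = -5*1 = -5)
(31 + w(-4*4*(-3)))² = (31 - 5)² = 26² = 676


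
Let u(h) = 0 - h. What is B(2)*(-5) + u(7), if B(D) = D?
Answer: -17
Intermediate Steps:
u(h) = -h
B(2)*(-5) + u(7) = 2*(-5) - 1*7 = -10 - 7 = -17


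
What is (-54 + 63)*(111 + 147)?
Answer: 2322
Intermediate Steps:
(-54 + 63)*(111 + 147) = 9*258 = 2322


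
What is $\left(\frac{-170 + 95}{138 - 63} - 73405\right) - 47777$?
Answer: $-121183$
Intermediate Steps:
$\left(\frac{-170 + 95}{138 - 63} - 73405\right) - 47777 = \left(- \frac{75}{75} - 73405\right) - 47777 = \left(\left(-75\right) \frac{1}{75} - 73405\right) - 47777 = \left(-1 - 73405\right) - 47777 = -73406 - 47777 = -121183$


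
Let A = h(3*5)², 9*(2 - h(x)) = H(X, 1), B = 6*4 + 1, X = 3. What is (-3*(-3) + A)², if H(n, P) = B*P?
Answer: 605284/6561 ≈ 92.255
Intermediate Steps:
B = 25 (B = 24 + 1 = 25)
H(n, P) = 25*P
h(x) = -7/9 (h(x) = 2 - 25/9 = -7/9)
A = 49/81 (A = (-7/9)² = 49/81 ≈ 0.60494)
(-3*(-3) + A)² = (-3*(-3) + 49/81)² = (9 + 49/81)² = (778/81)² = 605284/6561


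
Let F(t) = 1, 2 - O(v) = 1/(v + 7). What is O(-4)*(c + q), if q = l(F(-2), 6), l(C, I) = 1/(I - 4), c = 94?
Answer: 315/2 ≈ 157.50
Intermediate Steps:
O(v) = 2 - 1/(7 + v) (O(v) = 2 - 1/(v + 7) = 2 - 1/(7 + v))
l(C, I) = 1/(-4 + I)
q = ½ (q = 1/(-4 + 6) = 1/2 = ½ ≈ 0.50000)
O(-4)*(c + q) = ((13 + 2*(-4))/(7 - 4))*(94 + ½) = ((13 - 8)/3)*(189/2) = ((⅓)*5)*(189/2) = (5/3)*(189/2) = 315/2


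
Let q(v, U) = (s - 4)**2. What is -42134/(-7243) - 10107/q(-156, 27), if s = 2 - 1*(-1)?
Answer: -73162867/7243 ≈ -10101.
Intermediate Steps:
s = 3 (s = 2 + 1 = 3)
q(v, U) = 1 (q(v, U) = (3 - 4)**2 = (-1)**2 = 1)
-42134/(-7243) - 10107/q(-156, 27) = -42134/(-7243) - 10107/1 = -42134*(-1/7243) - 10107*1 = 42134/7243 - 10107 = -73162867/7243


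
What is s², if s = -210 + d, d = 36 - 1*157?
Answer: 109561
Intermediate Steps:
d = -121 (d = 36 - 157 = -121)
s = -331 (s = -210 - 121 = -331)
s² = (-331)² = 109561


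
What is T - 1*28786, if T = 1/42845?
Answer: -1233336169/42845 ≈ -28786.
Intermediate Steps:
T = 1/42845 ≈ 2.3340e-5
T - 1*28786 = 1/42845 - 1*28786 = 1/42845 - 28786 = -1233336169/42845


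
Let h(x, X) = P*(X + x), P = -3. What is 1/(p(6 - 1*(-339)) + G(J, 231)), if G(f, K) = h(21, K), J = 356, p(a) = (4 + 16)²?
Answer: -1/356 ≈ -0.0028090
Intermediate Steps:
p(a) = 400 (p(a) = 20² = 400)
h(x, X) = -3*X - 3*x (h(x, X) = -3*(X + x) = -3*X - 3*x)
G(f, K) = -63 - 3*K (G(f, K) = -3*K - 3*21 = -3*K - 63 = -63 - 3*K)
1/(p(6 - 1*(-339)) + G(J, 231)) = 1/(400 + (-63 - 3*231)) = 1/(400 + (-63 - 693)) = 1/(400 - 756) = 1/(-356) = -1/356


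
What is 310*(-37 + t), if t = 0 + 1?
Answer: -11160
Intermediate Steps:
t = 1
310*(-37 + t) = 310*(-37 + 1) = 310*(-36) = -11160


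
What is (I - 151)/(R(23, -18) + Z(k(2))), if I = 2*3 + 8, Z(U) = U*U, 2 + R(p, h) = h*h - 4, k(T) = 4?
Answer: -137/334 ≈ -0.41018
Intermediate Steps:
R(p, h) = -6 + h² (R(p, h) = -2 + (h*h - 4) = -2 + (h² - 4) = -2 + (-4 + h²) = -6 + h²)
Z(U) = U²
I = 14 (I = 6 + 8 = 14)
(I - 151)/(R(23, -18) + Z(k(2))) = (14 - 151)/((-6 + (-18)²) + 4²) = -137/((-6 + 324) + 16) = -137/(318 + 16) = -137/334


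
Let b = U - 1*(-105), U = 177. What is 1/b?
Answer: 1/282 ≈ 0.0035461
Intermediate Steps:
b = 282 (b = 177 - 1*(-105) = 177 + 105 = 282)
1/b = 1/282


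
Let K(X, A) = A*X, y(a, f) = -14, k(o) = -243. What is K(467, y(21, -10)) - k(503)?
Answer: -6295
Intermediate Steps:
K(467, y(21, -10)) - k(503) = -14*467 - 1*(-243) = -6538 + 243 = -6295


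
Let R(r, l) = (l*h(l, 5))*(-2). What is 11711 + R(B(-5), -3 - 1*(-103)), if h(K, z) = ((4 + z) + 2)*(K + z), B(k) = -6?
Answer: -219289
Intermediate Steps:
h(K, z) = (6 + z)*(K + z)
R(r, l) = -2*l*(55 + 11*l) (R(r, l) = (l*(5² + 6*l + 6*5 + l*5))*(-2) = (l*(25 + 6*l + 30 + 5*l))*(-2) = (l*(55 + 11*l))*(-2) = -2*l*(55 + 11*l))
11711 + R(B(-5), -3 - 1*(-103)) = 11711 - 22*(-3 - 1*(-103))*(5 + (-3 - 1*(-103))) = 11711 - 22*(-3 + 103)*(5 + (-3 + 103)) = 11711 - 22*100*(5 + 100) = 11711 - 22*100*105 = 11711 - 231000 = -219289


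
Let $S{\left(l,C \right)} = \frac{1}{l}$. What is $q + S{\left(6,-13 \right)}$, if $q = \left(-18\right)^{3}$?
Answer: $- \frac{34991}{6} \approx -5831.8$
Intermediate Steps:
$q = -5832$
$q + S{\left(6,-13 \right)} = -5832 + \frac{1}{6} = - \frac{34991}{6}$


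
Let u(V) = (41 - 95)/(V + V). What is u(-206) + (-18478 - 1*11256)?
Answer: -6125177/206 ≈ -29734.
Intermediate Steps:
u(V) = -27/V (u(V) = -54*1/(2*V) = -27/V)
u(-206) + (-18478 - 1*11256) = -27/(-206) + (-18478 - 1*11256) = -27*(-1/206) + (-18478 - 11256) = 27/206 - 29734 = -6125177/206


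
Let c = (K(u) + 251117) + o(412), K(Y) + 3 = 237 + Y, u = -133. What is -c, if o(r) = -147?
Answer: -251071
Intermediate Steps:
K(Y) = 234 + Y (K(Y) = -3 + (237 + Y) = 234 + Y)
c = 251071 (c = ((234 - 133) + 251117) - 147 = (101 + 251117) - 147 = 251218 - 147 = 251071)
-c = -1*251071 = -251071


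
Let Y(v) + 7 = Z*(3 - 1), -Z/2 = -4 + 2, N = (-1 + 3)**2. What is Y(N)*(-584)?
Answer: -584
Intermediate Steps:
N = 4 (N = 2**2 = 4)
Z = 4 (Z = -2*(-4 + 2) = -2*(-2) = 4)
Y(v) = 1 (Y(v) = -7 + 4*(3 - 1) = -7 + 4*2 = -7 + 8 = 1)
Y(N)*(-584) = 1*(-584) = -584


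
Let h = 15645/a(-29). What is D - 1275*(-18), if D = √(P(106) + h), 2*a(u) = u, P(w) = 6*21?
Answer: 22950 + 14*I*√4089/29 ≈ 22950.0 + 30.87*I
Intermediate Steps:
P(w) = 126
a(u) = u/2
h = -31290/29 (h = 15645/(((½)*(-29))) = 15645/(-29/2) = 15645*(-2/29) = -31290/29 ≈ -1079.0)
D = 14*I*√4089/29 (D = √(126 - 31290/29) = √(-27636/29) = 14*I*√4089/29 ≈ 30.87*I)
D - 1275*(-18) = 14*I*√4089/29 - 1275*(-18) = 14*I*√4089/29 + 22950 = 22950 + 14*I*√4089/29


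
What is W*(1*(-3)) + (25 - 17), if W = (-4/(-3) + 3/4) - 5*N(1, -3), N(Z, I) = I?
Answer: -173/4 ≈ -43.250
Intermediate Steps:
W = 205/12 (W = (-4/(-3) + 3/4) - 5*(-3) = (-4*(-⅓) + 3*(¼)) + 15 = (4/3 + ¾) + 15 = 25/12 + 15 = 205/12 ≈ 17.083)
W*(1*(-3)) + (25 - 17) = 205*(1*(-3))/12 + (25 - 17) = (205/12)*(-3) + 8 = -205/4 + 8 = -173/4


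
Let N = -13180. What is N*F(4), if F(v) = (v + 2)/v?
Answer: -19770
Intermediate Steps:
F(v) = (2 + v)/v
N*F(4) = -13180*(2 + 4)/4 = -3295*6 = -13180*3/2 = -19770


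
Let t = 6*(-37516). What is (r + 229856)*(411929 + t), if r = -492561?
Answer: -49081963265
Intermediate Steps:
t = -225096
(r + 229856)*(411929 + t) = (-492561 + 229856)*(411929 - 225096) = -262705*186833 = -49081963265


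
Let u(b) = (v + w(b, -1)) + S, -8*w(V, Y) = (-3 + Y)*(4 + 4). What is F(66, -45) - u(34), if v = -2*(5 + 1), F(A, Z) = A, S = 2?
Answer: 72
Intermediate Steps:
w(V, Y) = 3 - Y (w(V, Y) = -(-3 + Y)*(4 + 4)/8 = -(-3 + Y)*8/8 = -(-24 + 8*Y)/8 = 3 - Y)
v = -12 (v = -2*6 = -12)
u(b) = -6 (u(b) = (-12 + (3 - 1*(-1))) + 2 = (-12 + (3 + 1)) + 2 = (-12 + 4) + 2 = -8 + 2 = -6)
F(66, -45) - u(34) = 66 - 1*(-6) = 66 + 6 = 72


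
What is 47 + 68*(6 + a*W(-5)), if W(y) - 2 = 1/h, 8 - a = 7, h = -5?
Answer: 2887/5 ≈ 577.40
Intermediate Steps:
a = 1 (a = 8 - 1*7 = 8 - 7 = 1)
W(y) = 9/5 (W(y) = 2 + 1/(-5) = 2 - 1/5 = 9/5)
47 + 68*(6 + a*W(-5)) = 47 + 68*(6 + 1*(9/5)) = 47 + 68*(6 + 9/5) = 47 + 68*(39/5) = 47 + 2652/5 = 2887/5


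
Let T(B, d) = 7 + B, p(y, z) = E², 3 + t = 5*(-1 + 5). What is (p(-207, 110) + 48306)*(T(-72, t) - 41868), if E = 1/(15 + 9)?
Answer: -1166754568781/576 ≈ -2.0256e+9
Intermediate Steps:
E = 1/24 ≈ 0.041667
t = 17 (t = -3 + 5*(-1 + 5) = -3 + 5*4 = -3 + 20 = 17)
p(y, z) = 1/576 (p(y, z) = (1/24)² = 1/576)
(p(-207, 110) + 48306)*(T(-72, t) - 41868) = (1/576 + 48306)*((7 - 72) - 41868) = 27824257*(-65 - 41868)/576 = (27824257/576)*(-41933) = -1166754568781/576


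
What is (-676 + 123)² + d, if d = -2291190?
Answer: -1985381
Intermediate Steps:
(-676 + 123)² + d = (-676 + 123)² - 2291190 = (-553)² - 2291190 = 305809 - 2291190 = -1985381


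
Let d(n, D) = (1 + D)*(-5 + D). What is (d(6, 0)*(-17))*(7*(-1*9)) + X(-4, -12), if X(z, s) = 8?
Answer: -5347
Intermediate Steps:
(d(6, 0)*(-17))*(7*(-1*9)) + X(-4, -12) = ((-5 + 0**2 - 4*0)*(-17))*(7*(-1*9)) + 8 = ((-5 + 0 + 0)*(-17))*(7*(-9)) + 8 = -5*(-17)*(-63) + 8 = 85*(-63) + 8 = -5355 + 8 = -5347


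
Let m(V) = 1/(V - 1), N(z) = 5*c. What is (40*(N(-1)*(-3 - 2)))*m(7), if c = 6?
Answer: -1000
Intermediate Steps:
N(z) = 30 (N(z) = 5*6 = 30)
m(V) = 1/(-1 + V)
(40*(N(-1)*(-3 - 2)))*m(7) = (40*(30*(-3 - 2)))/(-1 + 7) = (40*(30*(-5)))/6 = (40*(-150))*(⅙) = -6000*⅙ = -1000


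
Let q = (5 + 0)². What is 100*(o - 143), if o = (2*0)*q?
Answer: -14300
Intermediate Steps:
q = 25 (q = 5² = 25)
o = 0 (o = (2*0)*25 = 0*25 = 0)
100*(o - 143) = 100*(0 - 143) = 100*(-143) = -14300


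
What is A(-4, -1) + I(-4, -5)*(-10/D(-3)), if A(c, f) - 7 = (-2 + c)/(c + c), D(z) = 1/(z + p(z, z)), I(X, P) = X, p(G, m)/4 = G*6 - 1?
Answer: -12609/4 ≈ -3152.3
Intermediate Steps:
p(G, m) = -4 + 24*G (p(G, m) = 4*(G*6 - 1) = 4*(6*G - 1) = 4*(-1 + 6*G) = -4 + 24*G)
D(z) = 1/(-4 + 25*z) (D(z) = 1/(z + (-4 + 24*z)) = 1/(-4 + 25*z))
A(c, f) = 7 + (-2 + c)/(2*c) (A(c, f) = 7 + (-2 + c)/(c + c) = 7 + (-2 + c)/((2*c)) = 7 + (-2 + c)*(1/(2*c)) = 7 + (-2 + c)/(2*c))
A(-4, -1) + I(-4, -5)*(-10/D(-3)) = (15/2 - 1/(-4)) - (-40)/(1/(-4 + 25*(-3))) = (15/2 - 1*(-¼)) - (-40)/(1/(-4 - 75)) = (15/2 + ¼) - (-40)/(1/(-79)) = 31/4 - (-40)/(-1/79) = 31/4 - (-40)*(-79) = 31/4 - 4*790 = 31/4 - 3160 = -12609/4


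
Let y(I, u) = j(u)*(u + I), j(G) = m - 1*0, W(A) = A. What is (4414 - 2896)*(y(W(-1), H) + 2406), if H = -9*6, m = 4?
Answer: 3318348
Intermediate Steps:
j(G) = 4 (j(G) = 4 - 1*0 = 4 + 0 = 4)
H = -54
y(I, u) = 4*I + 4*u (y(I, u) = 4*(u + I) = 4*(I + u) = 4*I + 4*u)
(4414 - 2896)*(y(W(-1), H) + 2406) = (4414 - 2896)*((4*(-1) + 4*(-54)) + 2406) = 1518*((-4 - 216) + 2406) = 1518*(-220 + 2406) = 1518*2186 = 3318348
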